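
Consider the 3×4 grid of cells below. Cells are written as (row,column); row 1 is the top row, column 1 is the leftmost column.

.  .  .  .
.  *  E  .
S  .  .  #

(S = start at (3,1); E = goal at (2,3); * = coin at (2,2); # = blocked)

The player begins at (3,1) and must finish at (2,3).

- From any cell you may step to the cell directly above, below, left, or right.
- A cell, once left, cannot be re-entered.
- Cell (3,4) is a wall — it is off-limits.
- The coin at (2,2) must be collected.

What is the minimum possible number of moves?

3

Any route passes through (2,2) somewhere between (3,1) and (2,3). Summing Manhattan distances along the two legs ((3,1) → (2,2) → (2,3)) gives a lower bound of 2 + 1 = 3 moves.
A route of 3 moves achieves this: (3,1) → (2,1) → (2,2) → (2,3).
Since 3 matches the lower bound, it is optimal.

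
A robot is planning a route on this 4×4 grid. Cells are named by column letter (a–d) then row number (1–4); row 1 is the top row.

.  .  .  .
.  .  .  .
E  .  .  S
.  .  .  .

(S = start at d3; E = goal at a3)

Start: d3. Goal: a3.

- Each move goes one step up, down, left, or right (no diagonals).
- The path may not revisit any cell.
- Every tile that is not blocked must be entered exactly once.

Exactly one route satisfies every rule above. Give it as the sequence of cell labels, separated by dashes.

Need to visit all 16 open cells exactly once, starting at d3 and ending at a3.
Route from d3: down 1 to d4, left 1 to c4, up 2 to c2, right 1 to d2, up 1 to d1, left 3 to a1, down 1 to a2, right 1 to b2, down 2 to b4, left 1 to a4, up 1 to a3 — 15 moves in all.
Check: all 16 open cells covered.

d3 - d4 - c4 - c3 - c2 - d2 - d1 - c1 - b1 - a1 - a2 - b2 - b3 - b4 - a4 - a3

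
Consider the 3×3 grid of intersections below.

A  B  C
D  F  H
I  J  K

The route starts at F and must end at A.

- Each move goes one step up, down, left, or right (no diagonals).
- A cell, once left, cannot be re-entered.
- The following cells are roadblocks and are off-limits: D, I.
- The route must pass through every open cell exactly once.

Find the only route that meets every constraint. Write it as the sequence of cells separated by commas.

Need to visit all 7 open cells exactly once, starting at F and ending at A.
Cell C has only two open neighbours (H and B), so the path must pass straight through it: one of those is the cell it's entered from and the other is where it exits.
Route from F: down 1 to J, right 1 to K, up 2 to C, left 2 to A — 6 moves in all.
Check: all 7 open cells covered.

F, J, K, H, C, B, A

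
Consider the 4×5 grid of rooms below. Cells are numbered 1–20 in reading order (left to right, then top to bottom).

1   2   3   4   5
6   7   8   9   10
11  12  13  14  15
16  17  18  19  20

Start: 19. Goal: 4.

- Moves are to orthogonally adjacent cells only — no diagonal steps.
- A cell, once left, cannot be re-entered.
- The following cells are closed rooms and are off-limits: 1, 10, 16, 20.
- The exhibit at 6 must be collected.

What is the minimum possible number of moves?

9

Any route passes through 6 somewhere between 19 and 4. Summing Manhattan distances along the two legs (19 → 6 → 4) gives a lower bound of 5 + 4 = 9 moves.
A route of 9 moves achieves this: 19 → 14 → 13 → 12 → 11 → 6 → 7 → 2 → 3 → 4.
Since 9 matches the lower bound, it is optimal.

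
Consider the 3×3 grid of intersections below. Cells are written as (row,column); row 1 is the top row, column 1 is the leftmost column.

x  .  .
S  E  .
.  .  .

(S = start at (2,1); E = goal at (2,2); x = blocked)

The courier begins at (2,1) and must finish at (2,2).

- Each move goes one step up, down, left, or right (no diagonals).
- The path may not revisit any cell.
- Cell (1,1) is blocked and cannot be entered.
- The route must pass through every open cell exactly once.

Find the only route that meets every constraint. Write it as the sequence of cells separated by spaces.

Need to visit all 8 open cells exactly once, starting at (2,1) and ending at (2,2).
Cell (1,3) has only two open neighbours ((2,3) and (1,2)), so the path must pass straight through it: one of those is the cell it's entered from and the other is where it exits.
Route from (2,1): down 1 to (3,1), right 2 to (3,3), up 2 to (1,3), left 1 to (1,2), down 1 to (2,2) — 7 moves in all.
Check: all 8 open cells covered.

(2,1) (3,1) (3,2) (3,3) (2,3) (1,3) (1,2) (2,2)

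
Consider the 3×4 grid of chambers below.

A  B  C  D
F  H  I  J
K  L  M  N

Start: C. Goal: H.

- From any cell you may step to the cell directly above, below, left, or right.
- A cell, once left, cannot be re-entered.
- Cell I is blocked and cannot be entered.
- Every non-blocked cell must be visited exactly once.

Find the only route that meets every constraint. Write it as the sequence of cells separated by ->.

Need to visit all 11 open cells exactly once, starting at C and ending at H.
Cell A has only two open neighbours (F and B), so the path must pass straight through it: one of those is the cell it's entered from and the other is where it exits.
Route from C: right to D, 2× down (reaching N), 3× left (reaching K), 2× up (reaching A), right to B, down to H — 10 moves in all.
Check: all 11 open cells covered.

C -> D -> J -> N -> M -> L -> K -> F -> A -> B -> H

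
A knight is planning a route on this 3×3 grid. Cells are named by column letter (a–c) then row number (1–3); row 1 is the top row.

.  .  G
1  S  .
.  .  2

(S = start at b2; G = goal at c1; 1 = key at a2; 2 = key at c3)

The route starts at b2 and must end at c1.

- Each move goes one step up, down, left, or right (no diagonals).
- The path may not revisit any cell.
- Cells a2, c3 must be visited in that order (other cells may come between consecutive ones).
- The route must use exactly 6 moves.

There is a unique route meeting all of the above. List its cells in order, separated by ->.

The waypoints must appear in the order a2, c3, with no cell reused.
Route from b2: left 1 to a2, down 1 to a3, right 2 to c3, up 2 to c1 — 6 moves in all.
Check: order respected (1 at step 1, 2 at step 4); 6 moves as required.

b2 -> a2 -> a3 -> b3 -> c3 -> c2 -> c1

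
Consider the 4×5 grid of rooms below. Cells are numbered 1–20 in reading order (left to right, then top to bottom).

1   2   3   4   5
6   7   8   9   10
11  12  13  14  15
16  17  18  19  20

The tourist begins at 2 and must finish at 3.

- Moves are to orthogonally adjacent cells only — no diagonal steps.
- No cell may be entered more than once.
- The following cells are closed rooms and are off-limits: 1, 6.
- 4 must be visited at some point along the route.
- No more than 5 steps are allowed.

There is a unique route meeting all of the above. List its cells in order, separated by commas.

2, 7, 8, 9, 4, 3

The budget equals the shortest possible length, so every move has to be on a shortest route through the required cells.
Route from 2: down 1 to 7, right 2 to 9, up 1 to 4, left 1 to 3 — 5 moves in all.
Check: all required cells visited; 5 ≤ 5 moves.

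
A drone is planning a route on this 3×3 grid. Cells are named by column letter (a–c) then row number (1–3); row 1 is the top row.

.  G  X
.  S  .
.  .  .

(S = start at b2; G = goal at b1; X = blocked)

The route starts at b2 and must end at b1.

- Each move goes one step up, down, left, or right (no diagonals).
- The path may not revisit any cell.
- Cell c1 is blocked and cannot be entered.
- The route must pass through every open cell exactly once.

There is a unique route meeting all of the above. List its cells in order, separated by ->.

b2 -> c2 -> c3 -> b3 -> a3 -> a2 -> a1 -> b1

Need to visit all 8 open cells exactly once, starting at b2 and ending at b1.
Route from b2: right to c2, down to c3, 2× left (reaching a3), 2× up (reaching a1), right to b1 — 7 moves in all.
Check: all 8 open cells covered.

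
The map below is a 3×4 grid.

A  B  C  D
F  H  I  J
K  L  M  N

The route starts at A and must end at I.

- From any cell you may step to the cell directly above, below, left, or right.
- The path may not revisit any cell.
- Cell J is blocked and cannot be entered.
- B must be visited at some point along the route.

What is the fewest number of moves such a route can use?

3

Any route passes through B somewhere between A and I. Summing Manhattan distances along the two legs (A → B → I) gives a lower bound of 1 + 2 = 3 moves.
A route of 3 moves achieves this: A → B → H → I.
Since 3 matches the lower bound, it is optimal.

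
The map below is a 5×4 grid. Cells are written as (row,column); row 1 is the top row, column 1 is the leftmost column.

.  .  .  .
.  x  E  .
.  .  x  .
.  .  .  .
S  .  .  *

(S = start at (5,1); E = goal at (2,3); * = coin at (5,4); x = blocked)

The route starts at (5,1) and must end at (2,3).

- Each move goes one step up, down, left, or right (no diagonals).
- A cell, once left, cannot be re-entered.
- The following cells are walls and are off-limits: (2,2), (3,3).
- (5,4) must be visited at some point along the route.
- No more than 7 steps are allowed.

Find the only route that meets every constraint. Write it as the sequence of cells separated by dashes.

(5,1) - (5,2) - (5,3) - (5,4) - (4,4) - (3,4) - (2,4) - (2,3)

Any route must reach (5,4) and still end at (2,3) within 7 moves, so the order of the required stops is forced.
Route from (5,1): 3× right (reaching (5,4)), 3× up (reaching (2,4)), left to (2,3) — 7 moves in all.
Check: all required cells visited; 7 ≤ 7 moves.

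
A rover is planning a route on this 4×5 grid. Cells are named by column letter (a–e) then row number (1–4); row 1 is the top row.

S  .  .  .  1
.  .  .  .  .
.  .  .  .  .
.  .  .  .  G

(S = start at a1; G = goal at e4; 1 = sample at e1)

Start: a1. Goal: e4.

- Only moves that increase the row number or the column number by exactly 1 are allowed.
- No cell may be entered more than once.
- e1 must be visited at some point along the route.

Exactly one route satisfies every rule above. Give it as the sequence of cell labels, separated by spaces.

Moves only go right or down, so the column and row indices never decrease.
Route from a1: right 4 to e1, down 3 to e4 — 7 moves in all.
Check: all required cells visited.

a1 b1 c1 d1 e1 e2 e3 e4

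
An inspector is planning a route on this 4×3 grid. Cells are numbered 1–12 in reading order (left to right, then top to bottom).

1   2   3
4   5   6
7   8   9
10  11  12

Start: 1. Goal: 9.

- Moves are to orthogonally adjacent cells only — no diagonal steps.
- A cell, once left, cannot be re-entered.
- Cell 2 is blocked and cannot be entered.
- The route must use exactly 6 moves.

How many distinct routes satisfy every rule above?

Need simple routes of exactly 6 moves from 1 to 9 (Manhattan distance 4, so 1 moves are spent on a detour and 1 undoing it).
Enumerating: 1 4 7 10 11 8 9 | 1 4 7 10 11 12 9 | 1 4 7 8 5 6 9 | 1 4 7 8 11 12 9 | 1 4 5 8 11 12 9.
That gives 5 routes.

5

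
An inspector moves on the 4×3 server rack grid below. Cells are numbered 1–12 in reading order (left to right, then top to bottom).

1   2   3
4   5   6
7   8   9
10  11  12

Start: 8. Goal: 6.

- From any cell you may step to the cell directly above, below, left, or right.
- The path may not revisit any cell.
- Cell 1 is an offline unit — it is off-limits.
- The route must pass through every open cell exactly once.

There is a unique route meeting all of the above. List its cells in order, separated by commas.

8, 9, 12, 11, 10, 7, 4, 5, 2, 3, 6

Need to visit all 11 open cells exactly once, starting at 8 and ending at 6.
Route from 8: right to 9, down to 12, 2× left (reaching 10), 2× up (reaching 4), right to 5, up to 2, right to 3, down to 6 — 10 moves in all.
Check: all 11 open cells covered.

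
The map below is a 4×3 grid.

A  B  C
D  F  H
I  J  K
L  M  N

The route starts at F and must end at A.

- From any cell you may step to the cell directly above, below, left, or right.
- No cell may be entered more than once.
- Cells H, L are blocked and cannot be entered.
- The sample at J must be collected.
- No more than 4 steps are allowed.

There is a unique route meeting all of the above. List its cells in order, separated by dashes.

The budget equals the shortest possible length, so every move has to be on a shortest route through the required cells.
Route from F: down to J, left to I, 2× up (reaching A) — 4 moves in all.
Check: all required cells visited; 4 ≤ 4 moves.

F - J - I - D - A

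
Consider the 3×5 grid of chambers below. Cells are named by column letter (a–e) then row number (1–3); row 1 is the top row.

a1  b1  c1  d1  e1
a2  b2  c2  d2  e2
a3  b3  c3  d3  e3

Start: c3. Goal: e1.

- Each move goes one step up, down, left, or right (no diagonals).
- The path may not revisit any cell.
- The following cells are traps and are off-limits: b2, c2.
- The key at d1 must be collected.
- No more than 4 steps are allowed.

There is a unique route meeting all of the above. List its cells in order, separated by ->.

The budget equals the shortest possible length, so every move has to be on a shortest route through the required cells.
Route from c3: right 1 to d3, up 2 to d1, right 1 to e1 — 4 moves in all.
Check: all required cells visited; 4 ≤ 4 moves.

c3 -> d3 -> d2 -> d1 -> e1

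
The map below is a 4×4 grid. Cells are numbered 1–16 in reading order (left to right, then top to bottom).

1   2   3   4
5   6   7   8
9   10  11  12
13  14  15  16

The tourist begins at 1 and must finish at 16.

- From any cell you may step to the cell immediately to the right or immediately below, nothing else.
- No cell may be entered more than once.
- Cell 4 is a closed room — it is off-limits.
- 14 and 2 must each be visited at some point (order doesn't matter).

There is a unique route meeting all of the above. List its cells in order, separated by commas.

Moves only go right or down, so the column and row indices never decrease.
Route from 1: right 1 to 2, down 3 to 14, right 2 to 16 — 6 moves in all.
Check: all required cells visited.

1, 2, 6, 10, 14, 15, 16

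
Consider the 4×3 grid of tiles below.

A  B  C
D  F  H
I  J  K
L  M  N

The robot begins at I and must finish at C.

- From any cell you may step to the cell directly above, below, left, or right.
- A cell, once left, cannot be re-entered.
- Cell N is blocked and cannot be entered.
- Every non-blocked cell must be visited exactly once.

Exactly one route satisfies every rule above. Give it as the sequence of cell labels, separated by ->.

Need to visit all 11 open cells exactly once, starting at I and ending at C.
Cell K has only two open neighbours (H and J), so the path must pass straight through it: one of those is the cell it's entered from and the other is where it exits.
Route from I: down to L, right to M, up to J, right to K, up to H, 2× left (reaching D), up to A, 2× right (reaching C) — 10 moves in all.
Check: all 11 open cells covered.

I -> L -> M -> J -> K -> H -> F -> D -> A -> B -> C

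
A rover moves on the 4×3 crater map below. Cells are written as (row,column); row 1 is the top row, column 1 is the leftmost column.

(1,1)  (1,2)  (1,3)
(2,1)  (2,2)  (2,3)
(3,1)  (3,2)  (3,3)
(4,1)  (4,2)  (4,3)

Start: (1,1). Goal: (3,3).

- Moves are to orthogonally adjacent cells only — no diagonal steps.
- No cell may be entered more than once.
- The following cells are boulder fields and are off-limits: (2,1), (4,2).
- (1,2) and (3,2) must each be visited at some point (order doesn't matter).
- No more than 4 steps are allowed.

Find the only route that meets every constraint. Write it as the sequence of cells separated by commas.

The budget equals the shortest possible length, so every move has to be on a shortest route through the required cells.
Route from (1,1): right to (1,2), 2× down (reaching (3,2)), right to (3,3) — 4 moves in all.
Check: all required cells visited; 4 ≤ 4 moves.

(1,1), (1,2), (2,2), (3,2), (3,3)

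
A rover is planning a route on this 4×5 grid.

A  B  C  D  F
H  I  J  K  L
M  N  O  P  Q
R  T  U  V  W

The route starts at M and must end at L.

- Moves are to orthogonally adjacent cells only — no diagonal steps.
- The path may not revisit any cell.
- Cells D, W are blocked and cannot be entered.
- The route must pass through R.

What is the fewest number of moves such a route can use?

7

Any route passes through R somewhere between M and L. Summing Manhattan distances along the two legs (M → R → L) gives a lower bound of 1 + 6 = 7 moves.
A route of 7 moves achieves this: M → R → T → N → I → J → K → L.
Since 7 matches the lower bound, it is optimal.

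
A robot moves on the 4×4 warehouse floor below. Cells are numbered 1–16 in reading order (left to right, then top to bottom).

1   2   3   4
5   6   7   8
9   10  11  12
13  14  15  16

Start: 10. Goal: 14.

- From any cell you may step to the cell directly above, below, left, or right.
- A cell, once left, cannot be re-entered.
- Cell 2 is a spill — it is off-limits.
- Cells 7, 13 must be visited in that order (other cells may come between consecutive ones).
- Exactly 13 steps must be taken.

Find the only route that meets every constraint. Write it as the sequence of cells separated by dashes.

10 - 11 - 15 - 16 - 12 - 8 - 4 - 3 - 7 - 6 - 5 - 9 - 13 - 14

The waypoints must appear in the order 7, 13, with no cell reused.
Route from 10: right 1 to 11, down 1 to 15, right 1 to 16, up 3 to 4, left 1 to 3, down 1 to 7, left 2 to 5, down 2 to 13, right 1 to 14 — 13 moves in all.
Check: order respected (7 at step 8, 13 at step 12); 13 moves as required.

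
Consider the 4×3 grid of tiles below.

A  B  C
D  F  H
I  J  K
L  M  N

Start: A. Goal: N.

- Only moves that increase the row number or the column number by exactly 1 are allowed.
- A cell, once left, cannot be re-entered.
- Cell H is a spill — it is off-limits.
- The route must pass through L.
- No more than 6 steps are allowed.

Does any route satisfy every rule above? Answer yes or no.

One route that works: A → D → I → L → M → N.

yes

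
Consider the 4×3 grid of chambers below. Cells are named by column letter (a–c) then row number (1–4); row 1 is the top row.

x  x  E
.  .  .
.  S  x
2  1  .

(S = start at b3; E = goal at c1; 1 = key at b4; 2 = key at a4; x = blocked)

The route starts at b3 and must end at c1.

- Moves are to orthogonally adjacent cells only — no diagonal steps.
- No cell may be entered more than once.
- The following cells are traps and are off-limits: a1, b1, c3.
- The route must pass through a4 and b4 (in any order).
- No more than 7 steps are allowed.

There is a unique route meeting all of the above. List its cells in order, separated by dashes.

The 7-move cap with required stops at a4, b4 leaves no slack for detours.
Route from b3: down 1 to b4, left 1 to a4, up 2 to a2, right 2 to c2, up 1 to c1 — 7 moves in all.
Check: all required cells visited; 7 ≤ 7 moves.

b3 - b4 - a4 - a3 - a2 - b2 - c2 - c1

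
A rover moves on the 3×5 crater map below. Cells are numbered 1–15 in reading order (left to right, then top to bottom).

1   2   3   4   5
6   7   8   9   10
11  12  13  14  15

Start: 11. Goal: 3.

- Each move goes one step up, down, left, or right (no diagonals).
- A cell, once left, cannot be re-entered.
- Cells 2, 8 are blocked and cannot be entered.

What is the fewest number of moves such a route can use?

The Manhattan distance from 11 to 3 is |3−1| + |1−3| = 4, so at least 4 moves are needed.
That bound ignores the blocked cells. Measuring each leg by the fewest moves that actually steer around them (11→3: 6) raises the lower bound to 6.
A route of 6 moves exists: 11 → 12 → 13 → 14 → 9 → 4 → 3.
Since 6 matches that lower bound, it is optimal.

6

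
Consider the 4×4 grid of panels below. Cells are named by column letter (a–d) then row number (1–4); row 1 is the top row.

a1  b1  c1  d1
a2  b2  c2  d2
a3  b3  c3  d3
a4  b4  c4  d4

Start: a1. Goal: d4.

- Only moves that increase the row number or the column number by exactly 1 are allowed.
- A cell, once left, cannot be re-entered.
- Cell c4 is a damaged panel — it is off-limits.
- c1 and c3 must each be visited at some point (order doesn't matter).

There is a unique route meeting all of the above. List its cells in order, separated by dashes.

a1 - b1 - c1 - c2 - c3 - d3 - d4

Moves only go right or down, so the column and row indices never decrease.
Route from a1: right 2 to c1, down 2 to c3, right 1 to d3, down 1 to d4 — 6 moves in all.
Check: all required cells visited.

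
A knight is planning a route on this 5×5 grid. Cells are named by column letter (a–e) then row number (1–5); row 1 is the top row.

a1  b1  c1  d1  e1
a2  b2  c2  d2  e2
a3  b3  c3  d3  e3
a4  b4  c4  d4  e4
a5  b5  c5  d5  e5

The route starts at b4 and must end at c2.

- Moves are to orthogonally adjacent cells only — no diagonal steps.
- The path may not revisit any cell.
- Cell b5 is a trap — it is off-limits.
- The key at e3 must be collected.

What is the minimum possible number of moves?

Any route passes through e3 somewhere between b4 and c2. Summing Manhattan distances along the two legs (b4 → e3 → c2) gives a lower bound of 4 + 3 = 7 moves.
A route of 7 moves achieves this: b4 → b3 → c3 → d3 → e3 → e2 → d2 → c2.
Since 7 matches the lower bound, it is optimal.

7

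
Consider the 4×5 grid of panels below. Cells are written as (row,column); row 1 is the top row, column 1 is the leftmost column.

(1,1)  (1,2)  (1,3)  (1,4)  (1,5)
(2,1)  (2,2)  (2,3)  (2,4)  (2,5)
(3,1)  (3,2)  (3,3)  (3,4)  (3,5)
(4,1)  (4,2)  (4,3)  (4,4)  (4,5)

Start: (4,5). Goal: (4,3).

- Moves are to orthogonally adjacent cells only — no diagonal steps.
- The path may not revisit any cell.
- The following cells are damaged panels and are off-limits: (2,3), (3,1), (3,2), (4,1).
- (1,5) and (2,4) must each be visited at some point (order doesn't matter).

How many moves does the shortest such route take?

Any route passes through (1,5) and (2,4) in some order between (4,5) and (4,3). Summing Manhattan distances along each leg and taking the cheapest ordering ((4,5) → (1,5) → (2,4) → (4,3)) gives a lower bound of 3 + 2 + 3 = 8 moves.
A route of 8 moves achieves this: (4,5) → (3,5) → (2,5) → (1,5) → (1,4) → (2,4) → (3,4) → (4,4) → (4,3).
Since 8 matches the lower bound, it is optimal.

8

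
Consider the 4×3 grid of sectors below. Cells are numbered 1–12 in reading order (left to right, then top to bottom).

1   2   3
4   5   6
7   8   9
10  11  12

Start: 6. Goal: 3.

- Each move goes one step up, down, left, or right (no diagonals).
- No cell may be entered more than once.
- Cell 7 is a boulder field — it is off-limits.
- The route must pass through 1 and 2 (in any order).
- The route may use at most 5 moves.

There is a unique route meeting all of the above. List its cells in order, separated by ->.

The budget equals the shortest possible length, so every move has to be on a shortest route through the required cells.
Route from 6: left 2 to 4, up 1 to 1, right 2 to 3 — 5 moves in all.
Check: all required cells visited; 5 ≤ 5 moves.

6 -> 5 -> 4 -> 1 -> 2 -> 3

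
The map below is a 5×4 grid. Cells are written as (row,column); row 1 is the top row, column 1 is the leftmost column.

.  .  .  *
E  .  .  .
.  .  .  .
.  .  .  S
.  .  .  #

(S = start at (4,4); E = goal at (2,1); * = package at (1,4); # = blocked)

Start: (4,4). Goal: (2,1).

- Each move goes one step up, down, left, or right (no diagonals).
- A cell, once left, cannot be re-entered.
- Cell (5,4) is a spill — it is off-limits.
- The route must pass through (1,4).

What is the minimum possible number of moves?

Any route passes through (1,4) somewhere between (4,4) and (2,1). Summing Manhattan distances along the two legs ((4,4) → (1,4) → (2,1)) gives a lower bound of 3 + 4 = 7 moves.
A route of 7 moves achieves this: (4,4) → (3,4) → (2,4) → (1,4) → (1,3) → (2,3) → (2,2) → (2,1).
Since 7 matches the lower bound, it is optimal.

7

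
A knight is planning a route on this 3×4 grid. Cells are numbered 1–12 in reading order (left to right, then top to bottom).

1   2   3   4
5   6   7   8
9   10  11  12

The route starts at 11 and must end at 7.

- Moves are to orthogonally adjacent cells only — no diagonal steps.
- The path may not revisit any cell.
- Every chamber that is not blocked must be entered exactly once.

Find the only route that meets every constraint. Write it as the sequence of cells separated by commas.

11, 12, 8, 4, 3, 2, 1, 5, 9, 10, 6, 7

Need to visit all 12 open cells exactly once, starting at 11 and ending at 7.
Cell 1 has only two open neighbours (5 and 2), so the path must pass straight through it: one of those is the cell it's entered from and the other is where it exits.
Route from 11: right to 12, 2× up (reaching 4), 3× left (reaching 1), 2× down (reaching 9), right to 10, up to 6, right to 7 — 11 moves in all.
Check: all 12 open cells covered.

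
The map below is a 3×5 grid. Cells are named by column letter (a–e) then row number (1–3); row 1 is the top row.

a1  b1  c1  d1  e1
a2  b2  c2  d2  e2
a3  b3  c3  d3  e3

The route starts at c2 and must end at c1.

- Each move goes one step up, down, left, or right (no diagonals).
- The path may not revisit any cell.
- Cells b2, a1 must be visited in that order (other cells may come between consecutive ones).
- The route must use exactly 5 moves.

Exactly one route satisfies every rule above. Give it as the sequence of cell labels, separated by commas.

The waypoints must appear in the order b2, a1, with no cell reused.
Route from c2: 2× left (reaching a2), up to a1, 2× right (reaching c1) — 5 moves in all.
Check: order respected (b2 at step 1, a1 at step 3); 5 moves as required.

c2, b2, a2, a1, b1, c1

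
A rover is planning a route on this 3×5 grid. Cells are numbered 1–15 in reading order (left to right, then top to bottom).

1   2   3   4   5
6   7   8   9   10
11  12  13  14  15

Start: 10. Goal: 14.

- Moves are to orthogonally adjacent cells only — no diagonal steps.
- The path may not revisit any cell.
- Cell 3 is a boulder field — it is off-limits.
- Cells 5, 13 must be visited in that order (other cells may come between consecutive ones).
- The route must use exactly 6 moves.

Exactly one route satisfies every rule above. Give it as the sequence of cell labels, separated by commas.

The waypoints must appear in the order 5, 13, with no cell reused.
Route from 10: up to 5, left to 4, down to 9, left to 8, down to 13, right to 14 — 6 moves in all.
Check: order respected (5 at step 1, 13 at step 5); 6 moves as required.

10, 5, 4, 9, 8, 13, 14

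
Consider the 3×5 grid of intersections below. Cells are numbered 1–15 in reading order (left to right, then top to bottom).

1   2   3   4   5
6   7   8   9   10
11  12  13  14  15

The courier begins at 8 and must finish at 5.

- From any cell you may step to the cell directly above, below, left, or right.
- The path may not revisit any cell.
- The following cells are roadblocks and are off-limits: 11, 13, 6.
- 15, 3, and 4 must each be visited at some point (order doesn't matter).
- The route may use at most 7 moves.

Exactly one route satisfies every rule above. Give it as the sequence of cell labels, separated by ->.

8 -> 3 -> 4 -> 9 -> 14 -> 15 -> 10 -> 5

The 7-move cap with required stops at 15, 3, 4 leaves no slack for detours.
Route from 8: up to 3, right to 4, 2× down (reaching 14), right to 15, 2× up (reaching 5) — 7 moves in all.
Check: all required cells visited; 7 ≤ 7 moves.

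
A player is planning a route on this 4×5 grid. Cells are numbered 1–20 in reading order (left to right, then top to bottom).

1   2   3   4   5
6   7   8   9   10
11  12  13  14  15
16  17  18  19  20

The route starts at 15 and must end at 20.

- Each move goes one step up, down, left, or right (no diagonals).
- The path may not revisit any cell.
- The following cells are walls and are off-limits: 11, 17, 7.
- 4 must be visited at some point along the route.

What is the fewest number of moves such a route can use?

7

Any route passes through 4 somewhere between 15 and 20. Summing Manhattan distances along the two legs (15 → 4 → 20) gives a lower bound of 3 + 4 = 7 moves.
A route of 7 moves achieves this: 15 → 10 → 5 → 4 → 9 → 14 → 19 → 20.
Since 7 matches the lower bound, it is optimal.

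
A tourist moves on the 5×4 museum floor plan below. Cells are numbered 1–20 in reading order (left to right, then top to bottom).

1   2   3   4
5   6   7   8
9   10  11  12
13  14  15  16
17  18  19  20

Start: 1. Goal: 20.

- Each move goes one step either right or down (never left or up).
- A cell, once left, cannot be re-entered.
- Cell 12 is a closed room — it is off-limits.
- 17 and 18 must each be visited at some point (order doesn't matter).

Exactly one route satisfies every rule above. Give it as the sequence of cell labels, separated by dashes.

1 - 5 - 9 - 13 - 17 - 18 - 19 - 20

Moves only go right or down, so the column and row indices never decrease.
Route from 1: 4× down (reaching 17), 3× right (reaching 20) — 7 moves in all.
Check: all required cells visited.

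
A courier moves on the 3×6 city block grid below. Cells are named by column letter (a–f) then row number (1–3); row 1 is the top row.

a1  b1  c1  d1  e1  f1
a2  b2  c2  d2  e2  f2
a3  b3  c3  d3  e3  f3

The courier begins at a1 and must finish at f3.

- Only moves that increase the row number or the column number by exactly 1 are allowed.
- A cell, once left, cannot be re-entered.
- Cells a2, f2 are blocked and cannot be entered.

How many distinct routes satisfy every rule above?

10

A right/down-only route from a1 to f3 makes exactly 2 down-moves and 5 right-moves in some order.
With no other constraints that would be C(7,2) = 21 routes.
Subtract routes through each blocked cell (inclusion–exclusion for overlaps): − through a2: 6 − through f2: 6 + through a2&f2: 1 → 10.
That gives 10 routes.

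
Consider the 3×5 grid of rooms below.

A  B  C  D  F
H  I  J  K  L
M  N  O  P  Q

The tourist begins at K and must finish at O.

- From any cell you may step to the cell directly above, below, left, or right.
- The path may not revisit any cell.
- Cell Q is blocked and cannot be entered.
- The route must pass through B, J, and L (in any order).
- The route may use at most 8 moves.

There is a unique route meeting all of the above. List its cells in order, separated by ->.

K -> L -> F -> D -> C -> B -> I -> J -> O

The 8-move cap with required stops at B, J, L leaves no slack for detours.
Route from K: right 1 to L, up 1 to F, left 3 to B, down 1 to I, right 1 to J, down 1 to O — 8 moves in all.
Check: all required cells visited; 8 ≤ 8 moves.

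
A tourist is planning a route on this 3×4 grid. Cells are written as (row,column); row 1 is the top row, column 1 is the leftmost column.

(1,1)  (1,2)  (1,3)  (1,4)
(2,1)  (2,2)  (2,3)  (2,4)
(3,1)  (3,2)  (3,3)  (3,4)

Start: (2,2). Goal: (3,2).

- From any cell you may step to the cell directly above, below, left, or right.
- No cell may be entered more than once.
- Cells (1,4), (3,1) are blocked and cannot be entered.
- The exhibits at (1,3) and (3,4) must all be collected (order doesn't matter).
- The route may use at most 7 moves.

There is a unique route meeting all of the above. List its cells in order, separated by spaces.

The budget equals the shortest possible length, so every move has to be on a shortest route through the required cells.
Route from (2,2): up 1 to (1,2), right 1 to (1,3), down 1 to (2,3), right 1 to (2,4), down 1 to (3,4), left 2 to (3,2) — 7 moves in all.
Check: all required cells visited; 7 ≤ 7 moves.

(2,2) (1,2) (1,3) (2,3) (2,4) (3,4) (3,3) (3,2)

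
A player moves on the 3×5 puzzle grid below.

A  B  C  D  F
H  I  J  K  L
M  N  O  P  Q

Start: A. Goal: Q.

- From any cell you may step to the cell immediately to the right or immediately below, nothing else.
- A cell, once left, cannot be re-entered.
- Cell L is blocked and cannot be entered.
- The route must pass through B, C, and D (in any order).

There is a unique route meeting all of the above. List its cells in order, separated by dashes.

A - B - C - D - K - P - Q

Moves only go right or down, so the column and row indices never decrease.
Route from A: right 3 to D, down 2 to P, right 1 to Q — 6 moves in all.
Check: all required cells visited.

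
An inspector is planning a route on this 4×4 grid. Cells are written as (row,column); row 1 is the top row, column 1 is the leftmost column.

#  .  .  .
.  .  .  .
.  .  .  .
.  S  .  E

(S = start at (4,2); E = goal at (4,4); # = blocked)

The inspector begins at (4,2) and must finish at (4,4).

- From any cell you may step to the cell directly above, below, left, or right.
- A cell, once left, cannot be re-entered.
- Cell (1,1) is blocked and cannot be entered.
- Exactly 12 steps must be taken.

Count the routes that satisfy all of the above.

20

Need simple routes of exactly 12 moves from (4,2) to (4,4) (Manhattan distance 2, so 5 moves are spent on a detour and 5 undoing it).
Branch systematically from the start, pruning whenever the remaining move budget drops below the Manhattan distance to (4,4) or differs from it in parity. Grouping the completions by first move — via (3,2): 5; via (4,1): 12; via (4,3): 3 — and summing: 5 + 12 + 3 = 20.
That gives 20 routes.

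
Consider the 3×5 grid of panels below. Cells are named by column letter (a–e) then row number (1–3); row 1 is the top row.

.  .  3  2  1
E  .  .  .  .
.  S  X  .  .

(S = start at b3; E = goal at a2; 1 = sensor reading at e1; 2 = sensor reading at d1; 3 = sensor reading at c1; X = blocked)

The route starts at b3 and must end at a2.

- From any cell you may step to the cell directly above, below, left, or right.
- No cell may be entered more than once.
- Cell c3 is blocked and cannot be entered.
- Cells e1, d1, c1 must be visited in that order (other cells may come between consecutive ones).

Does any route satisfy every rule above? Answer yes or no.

yes

One route that works: b3 → b2 → c2 → d2 → e2 → e1 → d1 → c1 → b1 → a1 → a2.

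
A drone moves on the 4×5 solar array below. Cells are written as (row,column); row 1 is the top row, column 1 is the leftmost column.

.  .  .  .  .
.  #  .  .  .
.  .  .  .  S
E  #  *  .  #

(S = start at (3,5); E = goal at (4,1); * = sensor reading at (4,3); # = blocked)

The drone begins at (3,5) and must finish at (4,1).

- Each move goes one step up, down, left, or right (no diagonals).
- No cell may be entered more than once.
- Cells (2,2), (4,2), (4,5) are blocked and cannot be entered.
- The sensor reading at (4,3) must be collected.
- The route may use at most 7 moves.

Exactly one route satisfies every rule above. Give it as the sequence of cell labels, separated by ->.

Any route must reach (4,3) and still end at (4,1) within 7 moves, so the order of the required stops is forced.
Route from (3,5): left to (3,4), down to (4,4), left to (4,3), up to (3,3), 2× left (reaching (3,1)), down to (4,1) — 7 moves in all.
Check: all required cells visited; 7 ≤ 7 moves.

(3,5) -> (3,4) -> (4,4) -> (4,3) -> (3,3) -> (3,2) -> (3,1) -> (4,1)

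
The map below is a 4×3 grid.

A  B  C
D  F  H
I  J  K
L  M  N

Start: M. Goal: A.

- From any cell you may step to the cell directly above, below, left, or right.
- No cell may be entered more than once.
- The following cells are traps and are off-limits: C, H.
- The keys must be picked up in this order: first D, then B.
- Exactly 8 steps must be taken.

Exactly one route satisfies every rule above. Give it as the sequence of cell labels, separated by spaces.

The waypoints must appear in the order D, B, with no cell reused.
Route from M: right 1 to N, up 1 to K, left 2 to I, up 1 to D, right 1 to F, up 1 to B, left 1 to A — 8 moves in all.
Check: order respected (D at step 5, B at step 7); 8 moves as required.

M N K J I D F B A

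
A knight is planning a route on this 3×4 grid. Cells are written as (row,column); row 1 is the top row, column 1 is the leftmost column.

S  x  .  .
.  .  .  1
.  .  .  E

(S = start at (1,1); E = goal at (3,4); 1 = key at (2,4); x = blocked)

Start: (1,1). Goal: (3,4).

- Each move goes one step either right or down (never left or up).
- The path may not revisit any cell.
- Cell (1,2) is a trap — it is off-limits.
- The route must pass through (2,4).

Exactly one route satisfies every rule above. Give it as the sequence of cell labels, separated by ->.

(1,1) -> (2,1) -> (2,2) -> (2,3) -> (2,4) -> (3,4)

Moves only go right or down, so the column and row indices never decrease.
Route from (1,1): down to (2,1), 3× right (reaching (2,4)), down to (3,4) — 5 moves in all.
Check: all required cells visited.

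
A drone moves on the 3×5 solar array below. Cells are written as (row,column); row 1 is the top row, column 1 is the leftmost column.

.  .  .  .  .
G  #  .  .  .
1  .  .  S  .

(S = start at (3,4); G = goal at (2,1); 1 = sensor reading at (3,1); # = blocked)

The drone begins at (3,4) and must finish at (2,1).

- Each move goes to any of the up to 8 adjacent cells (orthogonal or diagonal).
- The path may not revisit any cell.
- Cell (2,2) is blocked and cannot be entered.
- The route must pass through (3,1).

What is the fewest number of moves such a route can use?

4

Any route passes through (3,1) somewhere between (3,4) and (2,1). Summing Chebyshev distances along the two legs ((3,4) → (3,1) → (2,1)) gives a lower bound of 3 + 1 = 4 moves.
A route of 4 moves achieves this: (3,4) → (2,3) → (3,2) → (3,1) → (2,1).
Since 4 matches the lower bound, it is optimal.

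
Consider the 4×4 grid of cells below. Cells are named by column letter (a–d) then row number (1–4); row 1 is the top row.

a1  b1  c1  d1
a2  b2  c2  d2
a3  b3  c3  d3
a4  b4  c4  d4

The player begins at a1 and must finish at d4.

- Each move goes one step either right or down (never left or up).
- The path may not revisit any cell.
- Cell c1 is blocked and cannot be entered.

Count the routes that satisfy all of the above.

A right/down-only route from a1 to d4 makes exactly 3 down-moves and 3 right-moves in some order.
With no other constraints that would be C(6,3) = 20 routes.
Subtract routes through each blocked cell (inclusion–exclusion for overlaps): − through c1: 4 → 16.
That gives 16 routes.

16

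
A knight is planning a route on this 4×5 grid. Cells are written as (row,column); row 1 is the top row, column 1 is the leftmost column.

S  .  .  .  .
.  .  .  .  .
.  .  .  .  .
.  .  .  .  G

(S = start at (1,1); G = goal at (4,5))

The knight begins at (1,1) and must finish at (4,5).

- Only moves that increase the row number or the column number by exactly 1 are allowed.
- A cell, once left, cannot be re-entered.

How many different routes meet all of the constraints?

A right/down-only route from (1,1) to (4,5) makes exactly 3 down-moves and 4 right-moves in some order.
With no other constraints that would be C(7,3) = 35 routes.
That gives 35 routes.

35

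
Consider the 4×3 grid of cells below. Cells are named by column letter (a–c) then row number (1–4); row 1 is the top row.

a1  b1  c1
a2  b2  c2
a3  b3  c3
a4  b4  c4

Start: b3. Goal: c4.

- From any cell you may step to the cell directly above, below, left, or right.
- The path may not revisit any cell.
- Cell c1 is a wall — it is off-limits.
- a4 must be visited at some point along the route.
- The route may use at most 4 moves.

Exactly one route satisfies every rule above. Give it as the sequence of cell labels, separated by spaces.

The 4-move cap with required stops at a4 leaves no slack for detours.
Route from b3: left 1 to a3, down 1 to a4, right 2 to c4 — 4 moves in all.
Check: all required cells visited; 4 ≤ 4 moves.

b3 a3 a4 b4 c4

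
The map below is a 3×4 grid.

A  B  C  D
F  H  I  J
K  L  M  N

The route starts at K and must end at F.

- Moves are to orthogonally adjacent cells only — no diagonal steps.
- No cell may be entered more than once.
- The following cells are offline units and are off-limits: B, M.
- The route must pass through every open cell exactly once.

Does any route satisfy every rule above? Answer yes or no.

no

Cell A has only one open neighbour but is neither the start nor the goal, so a Hamiltonian route would have to both enter and leave it through the same neighbour — impossible without revisiting.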